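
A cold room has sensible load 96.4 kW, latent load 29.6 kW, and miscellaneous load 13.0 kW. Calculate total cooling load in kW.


Q_total = Q_s + Q_l + Q_misc
Q_total = 96.4 + 29.6 + 13.0
Q_total = 139.0 kW

139.0


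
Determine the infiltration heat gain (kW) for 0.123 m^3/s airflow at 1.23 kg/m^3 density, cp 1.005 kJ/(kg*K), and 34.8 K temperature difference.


Q = V_dot * rho * cp * dT
Q = 0.123 * 1.23 * 1.005 * 34.8
Q = 5.291 kW

5.291


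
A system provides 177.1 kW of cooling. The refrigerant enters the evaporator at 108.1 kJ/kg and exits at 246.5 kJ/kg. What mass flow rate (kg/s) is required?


dh = 246.5 - 108.1 = 138.4 kJ/kg
m_dot = Q / dh = 177.1 / 138.4 = 1.2796 kg/s

1.2796


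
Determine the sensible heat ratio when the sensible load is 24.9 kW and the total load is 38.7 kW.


SHR = Q_sensible / Q_total
SHR = 24.9 / 38.7
SHR = 0.643

0.643


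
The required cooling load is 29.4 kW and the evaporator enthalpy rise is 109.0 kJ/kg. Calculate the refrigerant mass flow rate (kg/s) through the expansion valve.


m_dot = Q / dh
m_dot = 29.4 / 109.0
m_dot = 0.2697 kg/s

0.2697


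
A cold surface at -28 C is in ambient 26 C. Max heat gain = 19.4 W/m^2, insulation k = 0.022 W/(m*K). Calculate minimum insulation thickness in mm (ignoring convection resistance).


dT = 26 - (-28) = 54 K
thickness = k * dT / q_max * 1000
thickness = 0.022 * 54 / 19.4 * 1000
thickness = 61.2 mm

61.2


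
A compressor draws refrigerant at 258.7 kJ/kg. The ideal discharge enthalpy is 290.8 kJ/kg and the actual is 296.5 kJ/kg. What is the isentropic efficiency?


dh_ideal = 290.8 - 258.7 = 32.1 kJ/kg
dh_actual = 296.5 - 258.7 = 37.8 kJ/kg
eta_s = dh_ideal / dh_actual = 32.1 / 37.8
eta_s = 0.8492

0.8492


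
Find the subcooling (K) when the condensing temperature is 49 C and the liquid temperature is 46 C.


Subcooling = T_cond - T_liquid
Subcooling = 49 - 46
Subcooling = 3 K

3


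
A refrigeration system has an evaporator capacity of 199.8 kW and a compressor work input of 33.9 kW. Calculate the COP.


COP = Q_evap / W
COP = 199.8 / 33.9
COP = 5.894

5.894


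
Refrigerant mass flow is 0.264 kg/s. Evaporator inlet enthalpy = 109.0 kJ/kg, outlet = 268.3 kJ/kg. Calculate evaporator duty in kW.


dh = 268.3 - 109.0 = 159.3 kJ/kg
Q_evap = m_dot * dh = 0.264 * 159.3
Q_evap = 42.06 kW

42.06


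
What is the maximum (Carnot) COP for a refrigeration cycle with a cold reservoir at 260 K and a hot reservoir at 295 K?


dT = 295 - 260 = 35 K
COP_carnot = T_cold / dT = 260 / 35
COP_carnot = 7.429

7.429


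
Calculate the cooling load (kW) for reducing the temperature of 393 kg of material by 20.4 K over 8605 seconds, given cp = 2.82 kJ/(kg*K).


Q = m * cp * dT / t
Q = 393 * 2.82 * 20.4 / 8605
Q = 2.627 kW

2.627


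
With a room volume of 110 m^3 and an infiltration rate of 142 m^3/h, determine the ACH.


ACH = flow / volume
ACH = 142 / 110
ACH = 1.291

1.291


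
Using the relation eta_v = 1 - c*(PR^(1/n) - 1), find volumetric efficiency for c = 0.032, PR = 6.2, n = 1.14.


PR^(1/n) = 6.2^(1/1.14) = 4.95541954
eta_v = 1 - 0.032 * (4.95541954 - 1)
eta_v = 0.8734

0.8734


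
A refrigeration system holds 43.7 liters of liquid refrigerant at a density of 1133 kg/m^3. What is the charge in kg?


Charge = V * rho / 1000
Charge = 43.7 * 1133 / 1000
Charge = 49.51 kg

49.51


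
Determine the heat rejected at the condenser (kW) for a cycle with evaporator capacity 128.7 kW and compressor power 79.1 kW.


Q_cond = Q_evap + W
Q_cond = 128.7 + 79.1
Q_cond = 207.8 kW

207.8


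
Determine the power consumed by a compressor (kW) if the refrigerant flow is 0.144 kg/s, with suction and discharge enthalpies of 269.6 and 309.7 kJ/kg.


dh = 309.7 - 269.6 = 40.1 kJ/kg
W = m_dot * dh = 0.144 * 40.1 = 5.77 kW

5.77


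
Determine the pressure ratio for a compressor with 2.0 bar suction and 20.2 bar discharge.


PR = P_high / P_low
PR = 20.2 / 2.0
PR = 10.1

10.1


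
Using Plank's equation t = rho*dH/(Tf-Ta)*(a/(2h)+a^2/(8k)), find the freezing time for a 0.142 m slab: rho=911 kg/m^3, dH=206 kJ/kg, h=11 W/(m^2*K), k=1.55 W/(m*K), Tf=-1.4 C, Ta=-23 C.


dT = -1.4 - (-23) = 21.6 K
term1 = a/(2h) = 0.142/(2*11) = 0.006454545455
term2 = a^2/(8k) = 0.142^2/(8*1.55) = 0.001626129032
t = rho*dH*1000/dT * (term1 + term2)
t = 911*206*1000/21.6 * (0.006454545455 + 0.001626129032)
t = 70207 s

70207


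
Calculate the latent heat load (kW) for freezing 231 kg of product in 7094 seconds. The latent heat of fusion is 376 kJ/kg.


Q_lat = m * h_fg / t
Q_lat = 231 * 376 / 7094
Q_lat = 12.24 kW

12.24


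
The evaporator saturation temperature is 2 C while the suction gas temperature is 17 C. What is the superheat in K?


Superheat = T_suction - T_evap
Superheat = 17 - (2)
Superheat = 15 K

15


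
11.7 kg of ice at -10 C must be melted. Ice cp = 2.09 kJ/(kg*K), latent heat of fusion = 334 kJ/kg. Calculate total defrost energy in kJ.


Sensible heat = cp * dT = 2.09 * 10 = 20.9 kJ/kg
Total per kg = 20.9 + 334 = 354.9 kJ/kg
Q = m * total = 11.7 * 354.9
Q = 4152.3 kJ

4152.3


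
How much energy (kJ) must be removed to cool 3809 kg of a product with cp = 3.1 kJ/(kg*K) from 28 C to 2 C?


dT = 28 - (2) = 26 K
Q = m * cp * dT = 3809 * 3.1 * 26
Q = 307005 kJ

307005


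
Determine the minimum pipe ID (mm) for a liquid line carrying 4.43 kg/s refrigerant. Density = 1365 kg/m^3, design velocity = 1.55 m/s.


A = m_dot / (rho * v) = 4.43 / (1365 * 1.55) = 0.002093820158 m^2
d = sqrt(4*A/pi) * 1000
d = 51.6 mm

51.6


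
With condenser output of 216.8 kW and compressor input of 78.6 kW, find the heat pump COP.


COP_hp = Q_cond / W
COP_hp = 216.8 / 78.6
COP_hp = 2.758

2.758


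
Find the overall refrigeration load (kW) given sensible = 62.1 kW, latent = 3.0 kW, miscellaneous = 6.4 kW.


Q_total = Q_s + Q_l + Q_misc
Q_total = 62.1 + 3.0 + 6.4
Q_total = 71.5 kW

71.5


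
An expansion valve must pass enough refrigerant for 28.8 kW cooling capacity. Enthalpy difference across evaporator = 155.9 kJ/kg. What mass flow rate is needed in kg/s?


m_dot = Q / dh
m_dot = 28.8 / 155.9
m_dot = 0.1847 kg/s

0.1847


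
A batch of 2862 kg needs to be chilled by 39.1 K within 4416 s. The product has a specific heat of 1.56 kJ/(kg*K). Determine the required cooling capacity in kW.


Q = m * cp * dT / t
Q = 2862 * 1.56 * 39.1 / 4416
Q = 39.531 kW

39.531


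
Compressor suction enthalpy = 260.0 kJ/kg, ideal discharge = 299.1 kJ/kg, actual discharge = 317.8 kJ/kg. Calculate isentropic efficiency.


dh_ideal = 299.1 - 260.0 = 39.1 kJ/kg
dh_actual = 317.8 - 260.0 = 57.8 kJ/kg
eta_s = dh_ideal / dh_actual = 39.1 / 57.8
eta_s = 0.6765

0.6765


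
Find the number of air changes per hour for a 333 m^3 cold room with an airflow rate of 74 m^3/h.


ACH = flow / volume
ACH = 74 / 333
ACH = 0.222

0.222


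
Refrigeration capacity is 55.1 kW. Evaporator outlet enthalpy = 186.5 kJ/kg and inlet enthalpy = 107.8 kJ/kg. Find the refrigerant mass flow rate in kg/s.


dh = 186.5 - 107.8 = 78.7 kJ/kg
m_dot = Q / dh = 55.1 / 78.7 = 0.7001 kg/s

0.7001


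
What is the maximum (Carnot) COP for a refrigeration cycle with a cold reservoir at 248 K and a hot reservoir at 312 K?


dT = 312 - 248 = 64 K
COP_carnot = T_cold / dT = 248 / 64
COP_carnot = 3.875

3.875


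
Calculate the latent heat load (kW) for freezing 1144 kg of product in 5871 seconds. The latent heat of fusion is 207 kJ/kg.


Q_lat = m * h_fg / t
Q_lat = 1144 * 207 / 5871
Q_lat = 40.34 kW

40.34


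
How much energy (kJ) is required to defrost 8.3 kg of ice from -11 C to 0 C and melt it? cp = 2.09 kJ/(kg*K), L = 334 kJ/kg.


Sensible heat = cp * dT = 2.09 * 11 = 22.99 kJ/kg
Total per kg = 22.99 + 334 = 356.99 kJ/kg
Q = m * total = 8.3 * 356.99
Q = 2963.0 kJ

2963.0


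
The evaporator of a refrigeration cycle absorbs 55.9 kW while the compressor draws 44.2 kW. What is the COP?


COP = Q_evap / W
COP = 55.9 / 44.2
COP = 1.265

1.265


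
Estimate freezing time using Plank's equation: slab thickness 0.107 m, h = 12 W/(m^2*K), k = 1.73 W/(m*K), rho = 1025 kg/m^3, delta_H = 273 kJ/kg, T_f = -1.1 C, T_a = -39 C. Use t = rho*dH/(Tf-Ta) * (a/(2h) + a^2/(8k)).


dT = -1.1 - (-39) = 37.9 K
term1 = a/(2h) = 0.107/(2*12) = 0.004458333333
term2 = a^2/(8k) = 0.107^2/(8*1.73) = 0.0008272398844
t = rho*dH*1000/dT * (term1 + term2)
t = 1025*273*1000/37.9 * (0.004458333333 + 0.0008272398844)
t = 39025 s

39025


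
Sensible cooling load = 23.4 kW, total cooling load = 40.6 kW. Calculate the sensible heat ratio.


SHR = Q_sensible / Q_total
SHR = 23.4 / 40.6
SHR = 0.576

0.576


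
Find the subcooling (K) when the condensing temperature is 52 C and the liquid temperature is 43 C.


Subcooling = T_cond - T_liquid
Subcooling = 52 - 43
Subcooling = 9 K

9


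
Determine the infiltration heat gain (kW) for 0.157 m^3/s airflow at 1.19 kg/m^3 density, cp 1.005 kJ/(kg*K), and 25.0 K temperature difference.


Q = V_dot * rho * cp * dT
Q = 0.157 * 1.19 * 1.005 * 25.0
Q = 4.694 kW

4.694


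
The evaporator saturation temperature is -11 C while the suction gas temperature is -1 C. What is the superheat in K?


Superheat = T_suction - T_evap
Superheat = -1 - (-11)
Superheat = 10 K

10


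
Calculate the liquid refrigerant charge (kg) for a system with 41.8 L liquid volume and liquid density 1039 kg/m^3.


Charge = V * rho / 1000
Charge = 41.8 * 1039 / 1000
Charge = 43.43 kg

43.43


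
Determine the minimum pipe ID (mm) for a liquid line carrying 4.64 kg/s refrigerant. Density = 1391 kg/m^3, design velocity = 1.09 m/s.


A = m_dot / (rho * v) = 4.64 / (1391 * 1.09) = 0.003060302469 m^2
d = sqrt(4*A/pi) * 1000
d = 62.4 mm

62.4


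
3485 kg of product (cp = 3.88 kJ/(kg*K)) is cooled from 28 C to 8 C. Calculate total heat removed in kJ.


dT = 28 - (8) = 20 K
Q = m * cp * dT = 3485 * 3.88 * 20
Q = 270436 kJ

270436


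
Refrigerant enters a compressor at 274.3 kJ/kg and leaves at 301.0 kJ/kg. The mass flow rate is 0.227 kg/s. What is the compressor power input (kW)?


dh = 301.0 - 274.3 = 26.7 kJ/kg
W = m_dot * dh = 0.227 * 26.7 = 6.06 kW

6.06


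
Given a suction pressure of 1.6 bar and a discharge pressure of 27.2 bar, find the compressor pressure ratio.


PR = P_high / P_low
PR = 27.2 / 1.6
PR = 17.0

17.0


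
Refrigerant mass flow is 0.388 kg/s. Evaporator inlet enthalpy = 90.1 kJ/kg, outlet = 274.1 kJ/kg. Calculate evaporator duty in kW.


dh = 274.1 - 90.1 = 184.0 kJ/kg
Q_evap = m_dot * dh = 0.388 * 184.0
Q_evap = 71.39 kW

71.39


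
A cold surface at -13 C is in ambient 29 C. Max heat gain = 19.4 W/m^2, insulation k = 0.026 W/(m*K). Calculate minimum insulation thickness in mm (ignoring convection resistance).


dT = 29 - (-13) = 42 K
thickness = k * dT / q_max * 1000
thickness = 0.026 * 42 / 19.4 * 1000
thickness = 56.3 mm

56.3


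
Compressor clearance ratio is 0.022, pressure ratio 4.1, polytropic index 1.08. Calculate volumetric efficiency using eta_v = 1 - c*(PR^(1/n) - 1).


PR^(1/n) = 4.1^(1/1.08) = 3.69311184
eta_v = 1 - 0.022 * (3.69311184 - 1)
eta_v = 0.9408

0.9408


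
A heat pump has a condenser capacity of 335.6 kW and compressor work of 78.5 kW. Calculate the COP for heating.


COP_hp = Q_cond / W
COP_hp = 335.6 / 78.5
COP_hp = 4.275

4.275


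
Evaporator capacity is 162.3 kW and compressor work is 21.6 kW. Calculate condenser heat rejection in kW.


Q_cond = Q_evap + W
Q_cond = 162.3 + 21.6
Q_cond = 183.9 kW

183.9


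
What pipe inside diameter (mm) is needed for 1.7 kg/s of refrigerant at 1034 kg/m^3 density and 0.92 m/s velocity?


A = m_dot / (rho * v) = 1.7 / (1034 * 0.92) = 0.001787065848 m^2
d = sqrt(4*A/pi) * 1000
d = 47.7 mm

47.7


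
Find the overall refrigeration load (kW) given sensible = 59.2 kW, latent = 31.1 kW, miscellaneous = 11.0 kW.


Q_total = Q_s + Q_l + Q_misc
Q_total = 59.2 + 31.1 + 11.0
Q_total = 101.3 kW

101.3


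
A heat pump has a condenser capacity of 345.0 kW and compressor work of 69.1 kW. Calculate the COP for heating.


COP_hp = Q_cond / W
COP_hp = 345.0 / 69.1
COP_hp = 4.993

4.993


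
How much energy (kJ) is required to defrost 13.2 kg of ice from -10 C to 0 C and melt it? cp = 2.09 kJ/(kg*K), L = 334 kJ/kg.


Sensible heat = cp * dT = 2.09 * 10 = 20.9 kJ/kg
Total per kg = 20.9 + 334 = 354.9 kJ/kg
Q = m * total = 13.2 * 354.9
Q = 4684.7 kJ

4684.7


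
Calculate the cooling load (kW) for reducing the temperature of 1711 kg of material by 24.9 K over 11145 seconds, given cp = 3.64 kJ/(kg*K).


Q = m * cp * dT / t
Q = 1711 * 3.64 * 24.9 / 11145
Q = 13.915 kW

13.915


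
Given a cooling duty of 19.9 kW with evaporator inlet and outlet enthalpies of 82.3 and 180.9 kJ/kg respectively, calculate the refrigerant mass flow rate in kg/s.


dh = 180.9 - 82.3 = 98.6 kJ/kg
m_dot = Q / dh = 19.9 / 98.6 = 0.2018 kg/s

0.2018


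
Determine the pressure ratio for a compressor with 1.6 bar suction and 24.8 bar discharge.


PR = P_high / P_low
PR = 24.8 / 1.6
PR = 15.5

15.5


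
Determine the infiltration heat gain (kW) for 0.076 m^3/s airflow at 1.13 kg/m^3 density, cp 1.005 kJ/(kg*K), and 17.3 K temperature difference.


Q = V_dot * rho * cp * dT
Q = 0.076 * 1.13 * 1.005 * 17.3
Q = 1.493 kW

1.493


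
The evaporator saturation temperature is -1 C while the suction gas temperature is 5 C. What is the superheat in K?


Superheat = T_suction - T_evap
Superheat = 5 - (-1)
Superheat = 6 K

6


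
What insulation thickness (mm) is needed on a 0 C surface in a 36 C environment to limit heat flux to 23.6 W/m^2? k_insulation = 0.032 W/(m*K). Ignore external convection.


dT = 36 - (0) = 36 K
thickness = k * dT / q_max * 1000
thickness = 0.032 * 36 / 23.6 * 1000
thickness = 48.8 mm

48.8


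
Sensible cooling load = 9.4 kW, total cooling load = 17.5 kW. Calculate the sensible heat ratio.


SHR = Q_sensible / Q_total
SHR = 9.4 / 17.5
SHR = 0.537

0.537


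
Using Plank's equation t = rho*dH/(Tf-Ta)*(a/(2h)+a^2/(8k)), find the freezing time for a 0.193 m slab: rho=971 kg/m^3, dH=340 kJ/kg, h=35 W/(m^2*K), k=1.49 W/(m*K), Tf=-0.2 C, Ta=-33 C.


dT = -0.2 - (-33) = 32.8 K
term1 = a/(2h) = 0.193/(2*35) = 0.002757142857
term2 = a^2/(8k) = 0.193^2/(8*1.49) = 0.003124916107
t = rho*dH*1000/dT * (term1 + term2)
t = 971*340*1000/32.8 * (0.002757142857 + 0.003124916107)
t = 59204 s

59204


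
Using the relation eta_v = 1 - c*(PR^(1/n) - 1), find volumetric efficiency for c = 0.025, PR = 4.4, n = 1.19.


PR^(1/n) = 4.4^(1/1.19) = 3.47309398
eta_v = 1 - 0.025 * (3.47309398 - 1)
eta_v = 0.9382

0.9382


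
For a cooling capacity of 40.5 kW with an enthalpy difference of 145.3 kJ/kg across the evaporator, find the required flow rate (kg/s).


m_dot = Q / dh
m_dot = 40.5 / 145.3
m_dot = 0.2787 kg/s

0.2787


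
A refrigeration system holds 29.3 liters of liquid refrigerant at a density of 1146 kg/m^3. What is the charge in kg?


Charge = V * rho / 1000
Charge = 29.3 * 1146 / 1000
Charge = 33.58 kg

33.58


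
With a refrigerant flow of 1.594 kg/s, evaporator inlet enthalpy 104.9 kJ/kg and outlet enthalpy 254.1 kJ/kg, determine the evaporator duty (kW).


dh = 254.1 - 104.9 = 149.2 kJ/kg
Q_evap = m_dot * dh = 1.594 * 149.2
Q_evap = 237.82 kW

237.82


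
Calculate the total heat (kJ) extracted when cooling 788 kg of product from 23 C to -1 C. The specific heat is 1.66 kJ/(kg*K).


dT = 23 - (-1) = 24 K
Q = m * cp * dT = 788 * 1.66 * 24
Q = 31394 kJ

31394


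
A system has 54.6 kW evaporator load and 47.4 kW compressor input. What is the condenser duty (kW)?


Q_cond = Q_evap + W
Q_cond = 54.6 + 47.4
Q_cond = 102.0 kW

102.0


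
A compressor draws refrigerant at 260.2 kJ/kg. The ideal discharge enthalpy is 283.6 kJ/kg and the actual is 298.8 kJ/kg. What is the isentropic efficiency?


dh_ideal = 283.6 - 260.2 = 23.4 kJ/kg
dh_actual = 298.8 - 260.2 = 38.6 kJ/kg
eta_s = dh_ideal / dh_actual = 23.4 / 38.6
eta_s = 0.6062

0.6062


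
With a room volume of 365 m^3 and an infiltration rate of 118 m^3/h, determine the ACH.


ACH = flow / volume
ACH = 118 / 365
ACH = 0.323

0.323


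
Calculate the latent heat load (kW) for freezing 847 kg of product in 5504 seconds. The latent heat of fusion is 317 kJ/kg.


Q_lat = m * h_fg / t
Q_lat = 847 * 317 / 5504
Q_lat = 48.78 kW

48.78


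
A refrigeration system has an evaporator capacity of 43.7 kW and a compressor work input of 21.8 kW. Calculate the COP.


COP = Q_evap / W
COP = 43.7 / 21.8
COP = 2.005

2.005


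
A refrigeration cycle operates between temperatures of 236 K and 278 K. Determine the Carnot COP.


dT = 278 - 236 = 42 K
COP_carnot = T_cold / dT = 236 / 42
COP_carnot = 5.619

5.619


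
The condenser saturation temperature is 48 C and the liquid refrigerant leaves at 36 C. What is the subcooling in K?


Subcooling = T_cond - T_liquid
Subcooling = 48 - 36
Subcooling = 12 K

12


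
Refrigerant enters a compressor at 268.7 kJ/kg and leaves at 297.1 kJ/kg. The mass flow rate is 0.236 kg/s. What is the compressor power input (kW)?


dh = 297.1 - 268.7 = 28.4 kJ/kg
W = m_dot * dh = 0.236 * 28.4 = 6.7 kW

6.7


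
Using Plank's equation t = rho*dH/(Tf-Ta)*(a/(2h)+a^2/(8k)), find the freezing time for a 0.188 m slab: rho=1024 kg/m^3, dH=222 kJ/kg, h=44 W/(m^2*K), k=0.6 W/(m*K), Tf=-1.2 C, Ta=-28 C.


dT = -1.2 - (-28) = 26.8 K
term1 = a/(2h) = 0.188/(2*44) = 0.002136363636
term2 = a^2/(8k) = 0.188^2/(8*0.6) = 0.007363333333
t = rho*dH*1000/dT * (term1 + term2)
t = 1024*222*1000/26.8 * (0.002136363636 + 0.007363333333)
t = 80580 s

80580


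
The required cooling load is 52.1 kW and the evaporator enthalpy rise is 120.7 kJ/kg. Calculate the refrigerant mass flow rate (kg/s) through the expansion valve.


m_dot = Q / dh
m_dot = 52.1 / 120.7
m_dot = 0.4316 kg/s

0.4316


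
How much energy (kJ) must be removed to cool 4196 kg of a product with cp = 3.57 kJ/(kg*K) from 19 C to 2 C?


dT = 19 - (2) = 17 K
Q = m * cp * dT = 4196 * 3.57 * 17
Q = 254655 kJ

254655


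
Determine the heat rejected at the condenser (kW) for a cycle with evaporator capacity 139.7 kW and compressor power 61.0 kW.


Q_cond = Q_evap + W
Q_cond = 139.7 + 61.0
Q_cond = 200.7 kW

200.7


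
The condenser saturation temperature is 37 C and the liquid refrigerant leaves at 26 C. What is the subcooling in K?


Subcooling = T_cond - T_liquid
Subcooling = 37 - 26
Subcooling = 11 K

11


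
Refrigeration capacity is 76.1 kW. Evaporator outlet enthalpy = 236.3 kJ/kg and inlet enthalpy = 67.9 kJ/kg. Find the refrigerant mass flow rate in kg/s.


dh = 236.3 - 67.9 = 168.4 kJ/kg
m_dot = Q / dh = 76.1 / 168.4 = 0.4519 kg/s

0.4519


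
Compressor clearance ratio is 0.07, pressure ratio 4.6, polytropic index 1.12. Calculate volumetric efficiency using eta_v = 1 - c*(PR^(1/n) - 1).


PR^(1/n) = 4.6^(1/1.12) = 3.90614233
eta_v = 1 - 0.07 * (3.90614233 - 1)
eta_v = 0.7966

0.7966


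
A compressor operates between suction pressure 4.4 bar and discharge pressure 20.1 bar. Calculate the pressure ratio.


PR = P_high / P_low
PR = 20.1 / 4.4
PR = 4.568

4.568


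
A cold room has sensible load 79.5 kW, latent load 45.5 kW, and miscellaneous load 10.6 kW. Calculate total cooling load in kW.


Q_total = Q_s + Q_l + Q_misc
Q_total = 79.5 + 45.5 + 10.6
Q_total = 135.6 kW

135.6


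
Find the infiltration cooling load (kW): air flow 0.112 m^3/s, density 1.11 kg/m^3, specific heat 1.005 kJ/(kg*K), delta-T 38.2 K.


Q = V_dot * rho * cp * dT
Q = 0.112 * 1.11 * 1.005 * 38.2
Q = 4.773 kW

4.773


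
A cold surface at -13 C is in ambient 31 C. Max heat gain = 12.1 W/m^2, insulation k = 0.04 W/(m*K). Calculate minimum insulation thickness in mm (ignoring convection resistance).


dT = 31 - (-13) = 44 K
thickness = k * dT / q_max * 1000
thickness = 0.04 * 44 / 12.1 * 1000
thickness = 145.5 mm

145.5


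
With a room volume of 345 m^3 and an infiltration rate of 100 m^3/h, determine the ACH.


ACH = flow / volume
ACH = 100 / 345
ACH = 0.29

0.29


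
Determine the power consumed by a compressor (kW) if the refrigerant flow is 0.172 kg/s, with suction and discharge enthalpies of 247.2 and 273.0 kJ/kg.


dh = 273.0 - 247.2 = 25.8 kJ/kg
W = m_dot * dh = 0.172 * 25.8 = 4.44 kW

4.44


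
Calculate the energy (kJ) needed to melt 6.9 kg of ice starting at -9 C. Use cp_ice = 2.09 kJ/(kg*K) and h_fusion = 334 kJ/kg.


Sensible heat = cp * dT = 2.09 * 9 = 18.81 kJ/kg
Total per kg = 18.81 + 334 = 352.81 kJ/kg
Q = m * total = 6.9 * 352.81
Q = 2434.4 kJ

2434.4


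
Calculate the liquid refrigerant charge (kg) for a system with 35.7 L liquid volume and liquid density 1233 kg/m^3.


Charge = V * rho / 1000
Charge = 35.7 * 1233 / 1000
Charge = 44.02 kg

44.02


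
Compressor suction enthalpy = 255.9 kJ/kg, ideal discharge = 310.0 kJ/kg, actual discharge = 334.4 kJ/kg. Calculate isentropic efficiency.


dh_ideal = 310.0 - 255.9 = 54.1 kJ/kg
dh_actual = 334.4 - 255.9 = 78.5 kJ/kg
eta_s = dh_ideal / dh_actual = 54.1 / 78.5
eta_s = 0.6892

0.6892


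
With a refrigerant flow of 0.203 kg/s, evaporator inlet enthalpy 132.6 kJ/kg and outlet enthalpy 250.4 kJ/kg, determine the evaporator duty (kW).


dh = 250.4 - 132.6 = 117.8 kJ/kg
Q_evap = m_dot * dh = 0.203 * 117.8
Q_evap = 23.91 kW

23.91


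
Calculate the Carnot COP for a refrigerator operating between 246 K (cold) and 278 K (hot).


dT = 278 - 246 = 32 K
COP_carnot = T_cold / dT = 246 / 32
COP_carnot = 7.688

7.688


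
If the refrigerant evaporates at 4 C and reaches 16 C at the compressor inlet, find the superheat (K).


Superheat = T_suction - T_evap
Superheat = 16 - (4)
Superheat = 12 K

12


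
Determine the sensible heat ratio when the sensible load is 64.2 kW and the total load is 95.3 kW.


SHR = Q_sensible / Q_total
SHR = 64.2 / 95.3
SHR = 0.674

0.674


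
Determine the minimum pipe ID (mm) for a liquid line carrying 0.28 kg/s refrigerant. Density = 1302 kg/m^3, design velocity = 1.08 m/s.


A = m_dot / (rho * v) = 0.28 / (1302 * 1.08) = 0.000199123855 m^2
d = sqrt(4*A/pi) * 1000
d = 15.9 mm

15.9


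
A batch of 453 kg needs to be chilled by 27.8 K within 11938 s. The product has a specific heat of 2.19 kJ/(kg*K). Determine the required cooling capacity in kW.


Q = m * cp * dT / t
Q = 453 * 2.19 * 27.8 / 11938
Q = 2.31 kW

2.31


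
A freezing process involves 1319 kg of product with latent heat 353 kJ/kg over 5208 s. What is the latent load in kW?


Q_lat = m * h_fg / t
Q_lat = 1319 * 353 / 5208
Q_lat = 89.4 kW

89.4


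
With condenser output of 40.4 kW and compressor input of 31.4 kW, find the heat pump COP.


COP_hp = Q_cond / W
COP_hp = 40.4 / 31.4
COP_hp = 1.287

1.287


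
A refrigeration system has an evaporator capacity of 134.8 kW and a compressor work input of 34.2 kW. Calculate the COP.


COP = Q_evap / W
COP = 134.8 / 34.2
COP = 3.942

3.942


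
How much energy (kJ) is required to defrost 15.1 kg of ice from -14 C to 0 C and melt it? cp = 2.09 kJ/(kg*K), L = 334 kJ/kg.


Sensible heat = cp * dT = 2.09 * 14 = 29.26 kJ/kg
Total per kg = 29.26 + 334 = 363.26 kJ/kg
Q = m * total = 15.1 * 363.26
Q = 5485.2 kJ

5485.2


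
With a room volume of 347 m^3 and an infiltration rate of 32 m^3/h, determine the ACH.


ACH = flow / volume
ACH = 32 / 347
ACH = 0.092

0.092


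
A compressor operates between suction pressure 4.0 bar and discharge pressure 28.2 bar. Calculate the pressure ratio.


PR = P_high / P_low
PR = 28.2 / 4.0
PR = 7.05

7.05


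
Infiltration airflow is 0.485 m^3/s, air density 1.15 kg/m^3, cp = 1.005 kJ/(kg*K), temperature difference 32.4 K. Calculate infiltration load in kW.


Q = V_dot * rho * cp * dT
Q = 0.485 * 1.15 * 1.005 * 32.4
Q = 18.161 kW

18.161


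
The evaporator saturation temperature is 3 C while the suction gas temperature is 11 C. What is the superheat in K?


Superheat = T_suction - T_evap
Superheat = 11 - (3)
Superheat = 8 K

8


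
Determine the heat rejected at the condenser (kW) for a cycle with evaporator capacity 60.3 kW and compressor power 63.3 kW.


Q_cond = Q_evap + W
Q_cond = 60.3 + 63.3
Q_cond = 123.6 kW

123.6


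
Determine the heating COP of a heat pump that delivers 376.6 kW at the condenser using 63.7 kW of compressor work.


COP_hp = Q_cond / W
COP_hp = 376.6 / 63.7
COP_hp = 5.912

5.912


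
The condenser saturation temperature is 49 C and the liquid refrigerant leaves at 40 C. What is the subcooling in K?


Subcooling = T_cond - T_liquid
Subcooling = 49 - 40
Subcooling = 9 K

9


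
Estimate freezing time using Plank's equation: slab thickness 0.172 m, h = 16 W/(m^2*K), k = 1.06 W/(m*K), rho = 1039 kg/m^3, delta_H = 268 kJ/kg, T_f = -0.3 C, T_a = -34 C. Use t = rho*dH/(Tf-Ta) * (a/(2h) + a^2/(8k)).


dT = -0.3 - (-34) = 33.7 K
term1 = a/(2h) = 0.172/(2*16) = 0.005375
term2 = a^2/(8k) = 0.172^2/(8*1.06) = 0.003488679245
t = rho*dH*1000/dT * (term1 + term2)
t = 1039*268*1000/33.7 * (0.005375 + 0.003488679245)
t = 73238 s

73238


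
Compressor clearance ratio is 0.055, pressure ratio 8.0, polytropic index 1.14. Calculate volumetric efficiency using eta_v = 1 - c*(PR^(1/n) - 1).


PR^(1/n) = 8.0^(1/1.14) = 6.19703857
eta_v = 1 - 0.055 * (6.19703857 - 1)
eta_v = 0.7142

0.7142


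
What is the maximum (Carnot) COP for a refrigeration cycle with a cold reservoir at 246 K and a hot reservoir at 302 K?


dT = 302 - 246 = 56 K
COP_carnot = T_cold / dT = 246 / 56
COP_carnot = 4.393

4.393


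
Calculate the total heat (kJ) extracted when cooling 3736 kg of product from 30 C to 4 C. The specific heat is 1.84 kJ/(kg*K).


dT = 30 - (4) = 26 K
Q = m * cp * dT = 3736 * 1.84 * 26
Q = 178730 kJ

178730


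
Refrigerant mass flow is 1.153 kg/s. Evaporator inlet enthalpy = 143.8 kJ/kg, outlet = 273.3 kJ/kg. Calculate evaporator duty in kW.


dh = 273.3 - 143.8 = 129.5 kJ/kg
Q_evap = m_dot * dh = 1.153 * 129.5
Q_evap = 149.31 kW

149.31


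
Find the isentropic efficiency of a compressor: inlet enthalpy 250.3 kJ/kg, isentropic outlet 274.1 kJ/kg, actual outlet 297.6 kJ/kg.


dh_ideal = 274.1 - 250.3 = 23.8 kJ/kg
dh_actual = 297.6 - 250.3 = 47.3 kJ/kg
eta_s = dh_ideal / dh_actual = 23.8 / 47.3
eta_s = 0.5032

0.5032


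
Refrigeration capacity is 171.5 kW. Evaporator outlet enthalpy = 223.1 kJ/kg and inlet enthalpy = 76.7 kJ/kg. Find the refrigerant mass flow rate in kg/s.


dh = 223.1 - 76.7 = 146.4 kJ/kg
m_dot = Q / dh = 171.5 / 146.4 = 1.1714 kg/s

1.1714


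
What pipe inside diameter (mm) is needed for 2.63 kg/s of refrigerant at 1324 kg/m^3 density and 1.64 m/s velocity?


A = m_dot / (rho * v) = 2.63 / (1324 * 1.64) = 0.00121122246 m^2
d = sqrt(4*A/pi) * 1000
d = 39.3 mm

39.3


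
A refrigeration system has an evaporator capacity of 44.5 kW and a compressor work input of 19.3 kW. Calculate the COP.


COP = Q_evap / W
COP = 44.5 / 19.3
COP = 2.306

2.306


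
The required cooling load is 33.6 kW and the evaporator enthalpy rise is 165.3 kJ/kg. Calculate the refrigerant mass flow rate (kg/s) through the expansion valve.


m_dot = Q / dh
m_dot = 33.6 / 165.3
m_dot = 0.2033 kg/s

0.2033


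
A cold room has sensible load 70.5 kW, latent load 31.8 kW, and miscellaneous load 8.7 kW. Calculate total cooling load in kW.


Q_total = Q_s + Q_l + Q_misc
Q_total = 70.5 + 31.8 + 8.7
Q_total = 111.0 kW

111.0


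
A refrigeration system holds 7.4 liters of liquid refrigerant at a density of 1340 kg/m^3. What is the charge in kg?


Charge = V * rho / 1000
Charge = 7.4 * 1340 / 1000
Charge = 9.92 kg

9.92


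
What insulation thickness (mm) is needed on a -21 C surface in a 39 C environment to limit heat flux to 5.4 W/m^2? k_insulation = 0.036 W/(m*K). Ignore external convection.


dT = 39 - (-21) = 60 K
thickness = k * dT / q_max * 1000
thickness = 0.036 * 60 / 5.4 * 1000
thickness = 400.0 mm

400.0


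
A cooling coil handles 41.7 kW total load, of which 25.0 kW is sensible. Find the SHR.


SHR = Q_sensible / Q_total
SHR = 25.0 / 41.7
SHR = 0.6

0.6


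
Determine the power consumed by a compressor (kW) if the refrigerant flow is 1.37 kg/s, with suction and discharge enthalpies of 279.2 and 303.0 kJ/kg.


dh = 303.0 - 279.2 = 23.8 kJ/kg
W = m_dot * dh = 1.37 * 23.8 = 32.61 kW

32.61


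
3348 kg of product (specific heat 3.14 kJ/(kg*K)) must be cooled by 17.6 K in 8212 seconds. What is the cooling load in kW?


Q = m * cp * dT / t
Q = 3348 * 3.14 * 17.6 / 8212
Q = 22.531 kW

22.531


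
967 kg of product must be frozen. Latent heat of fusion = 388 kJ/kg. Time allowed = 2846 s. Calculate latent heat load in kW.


Q_lat = m * h_fg / t
Q_lat = 967 * 388 / 2846
Q_lat = 131.83 kW

131.83


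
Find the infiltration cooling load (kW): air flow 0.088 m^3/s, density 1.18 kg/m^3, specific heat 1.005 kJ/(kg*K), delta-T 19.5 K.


Q = V_dot * rho * cp * dT
Q = 0.088 * 1.18 * 1.005 * 19.5
Q = 2.035 kW

2.035


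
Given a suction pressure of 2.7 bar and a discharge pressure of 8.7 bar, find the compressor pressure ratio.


PR = P_high / P_low
PR = 8.7 / 2.7
PR = 3.222

3.222


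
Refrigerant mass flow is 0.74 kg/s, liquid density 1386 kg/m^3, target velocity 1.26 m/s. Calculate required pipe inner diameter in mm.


A = m_dot / (rho * v) = 0.74 / (1386 * 1.26) = 0.000423738519 m^2
d = sqrt(4*A/pi) * 1000
d = 23.2 mm

23.2


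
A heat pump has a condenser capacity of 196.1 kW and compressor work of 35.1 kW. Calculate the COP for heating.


COP_hp = Q_cond / W
COP_hp = 196.1 / 35.1
COP_hp = 5.587

5.587


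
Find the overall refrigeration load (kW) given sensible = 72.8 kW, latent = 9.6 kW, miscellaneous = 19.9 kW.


Q_total = Q_s + Q_l + Q_misc
Q_total = 72.8 + 9.6 + 19.9
Q_total = 102.3 kW

102.3


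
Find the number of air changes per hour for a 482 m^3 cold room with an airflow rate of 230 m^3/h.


ACH = flow / volume
ACH = 230 / 482
ACH = 0.477

0.477


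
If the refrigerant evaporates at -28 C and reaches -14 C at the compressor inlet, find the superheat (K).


Superheat = T_suction - T_evap
Superheat = -14 - (-28)
Superheat = 14 K

14


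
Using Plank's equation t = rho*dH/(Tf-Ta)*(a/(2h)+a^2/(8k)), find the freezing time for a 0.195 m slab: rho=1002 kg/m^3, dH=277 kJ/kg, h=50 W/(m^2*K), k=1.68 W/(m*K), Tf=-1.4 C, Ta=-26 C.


dT = -1.4 - (-26) = 24.6 K
term1 = a/(2h) = 0.195/(2*50) = 0.00195
term2 = a^2/(8k) = 0.195^2/(8*1.68) = 0.002829241071
t = rho*dH*1000/dT * (term1 + term2)
t = 1002*277*1000/24.6 * (0.00195 + 0.002829241071)
t = 53923 s

53923


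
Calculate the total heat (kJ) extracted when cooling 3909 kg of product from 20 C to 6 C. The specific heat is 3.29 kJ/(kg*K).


dT = 20 - (6) = 14 K
Q = m * cp * dT = 3909 * 3.29 * 14
Q = 180049 kJ

180049


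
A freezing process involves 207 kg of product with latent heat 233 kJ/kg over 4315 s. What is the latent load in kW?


Q_lat = m * h_fg / t
Q_lat = 207 * 233 / 4315
Q_lat = 11.18 kW

11.18


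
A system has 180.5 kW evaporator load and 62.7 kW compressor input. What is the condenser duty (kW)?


Q_cond = Q_evap + W
Q_cond = 180.5 + 62.7
Q_cond = 243.2 kW

243.2


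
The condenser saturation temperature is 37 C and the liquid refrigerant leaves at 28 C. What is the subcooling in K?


Subcooling = T_cond - T_liquid
Subcooling = 37 - 28
Subcooling = 9 K

9


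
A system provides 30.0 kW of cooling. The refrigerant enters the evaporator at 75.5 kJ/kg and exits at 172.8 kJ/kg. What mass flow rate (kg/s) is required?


dh = 172.8 - 75.5 = 97.3 kJ/kg
m_dot = Q / dh = 30.0 / 97.3 = 0.3083 kg/s

0.3083


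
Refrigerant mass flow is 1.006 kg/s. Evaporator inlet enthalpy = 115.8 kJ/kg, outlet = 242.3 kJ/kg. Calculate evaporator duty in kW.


dh = 242.3 - 115.8 = 126.5 kJ/kg
Q_evap = m_dot * dh = 1.006 * 126.5
Q_evap = 127.26 kW

127.26


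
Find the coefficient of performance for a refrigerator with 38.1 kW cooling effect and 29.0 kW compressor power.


COP = Q_evap / W
COP = 38.1 / 29.0
COP = 1.314

1.314


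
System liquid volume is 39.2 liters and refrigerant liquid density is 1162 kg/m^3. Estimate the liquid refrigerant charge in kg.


Charge = V * rho / 1000
Charge = 39.2 * 1162 / 1000
Charge = 45.55 kg

45.55


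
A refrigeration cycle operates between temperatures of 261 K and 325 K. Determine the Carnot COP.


dT = 325 - 261 = 64 K
COP_carnot = T_cold / dT = 261 / 64
COP_carnot = 4.078

4.078


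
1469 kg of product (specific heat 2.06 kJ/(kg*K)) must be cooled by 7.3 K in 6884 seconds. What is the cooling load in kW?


Q = m * cp * dT / t
Q = 1469 * 2.06 * 7.3 / 6884
Q = 3.209 kW

3.209


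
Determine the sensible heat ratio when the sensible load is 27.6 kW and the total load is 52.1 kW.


SHR = Q_sensible / Q_total
SHR = 27.6 / 52.1
SHR = 0.53

0.53


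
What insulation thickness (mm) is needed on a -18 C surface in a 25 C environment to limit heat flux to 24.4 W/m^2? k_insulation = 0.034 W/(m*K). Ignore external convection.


dT = 25 - (-18) = 43 K
thickness = k * dT / q_max * 1000
thickness = 0.034 * 43 / 24.4 * 1000
thickness = 59.9 mm

59.9


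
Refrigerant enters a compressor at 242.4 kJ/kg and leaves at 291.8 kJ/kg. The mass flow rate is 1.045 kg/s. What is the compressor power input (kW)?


dh = 291.8 - 242.4 = 49.4 kJ/kg
W = m_dot * dh = 1.045 * 49.4 = 51.62 kW

51.62


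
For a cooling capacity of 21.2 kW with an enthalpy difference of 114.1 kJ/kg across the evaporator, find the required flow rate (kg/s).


m_dot = Q / dh
m_dot = 21.2 / 114.1
m_dot = 0.1858 kg/s

0.1858


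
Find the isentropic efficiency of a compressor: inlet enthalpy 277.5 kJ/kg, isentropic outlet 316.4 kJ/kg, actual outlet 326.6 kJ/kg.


dh_ideal = 316.4 - 277.5 = 38.9 kJ/kg
dh_actual = 326.6 - 277.5 = 49.1 kJ/kg
eta_s = dh_ideal / dh_actual = 38.9 / 49.1
eta_s = 0.7923

0.7923


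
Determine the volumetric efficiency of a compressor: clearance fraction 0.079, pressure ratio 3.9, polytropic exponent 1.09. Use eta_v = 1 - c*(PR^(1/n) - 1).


PR^(1/n) = 3.9^(1/1.09) = 3.48546806
eta_v = 1 - 0.079 * (3.48546806 - 1)
eta_v = 0.8036

0.8036


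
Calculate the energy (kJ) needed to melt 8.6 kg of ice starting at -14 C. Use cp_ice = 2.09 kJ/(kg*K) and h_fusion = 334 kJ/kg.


Sensible heat = cp * dT = 2.09 * 14 = 29.26 kJ/kg
Total per kg = 29.26 + 334 = 363.26 kJ/kg
Q = m * total = 8.6 * 363.26
Q = 3124.0 kJ

3124.0


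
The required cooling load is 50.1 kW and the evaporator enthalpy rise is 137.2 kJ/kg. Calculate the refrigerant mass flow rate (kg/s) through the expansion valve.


m_dot = Q / dh
m_dot = 50.1 / 137.2
m_dot = 0.3652 kg/s

0.3652


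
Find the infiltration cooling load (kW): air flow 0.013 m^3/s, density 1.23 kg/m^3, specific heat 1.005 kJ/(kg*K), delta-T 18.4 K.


Q = V_dot * rho * cp * dT
Q = 0.013 * 1.23 * 1.005 * 18.4
Q = 0.296 kW

0.296


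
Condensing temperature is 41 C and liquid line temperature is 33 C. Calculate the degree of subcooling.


Subcooling = T_cond - T_liquid
Subcooling = 41 - 33
Subcooling = 8 K

8


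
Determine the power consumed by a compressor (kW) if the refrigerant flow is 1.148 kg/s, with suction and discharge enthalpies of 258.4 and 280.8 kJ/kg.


dh = 280.8 - 258.4 = 22.4 kJ/kg
W = m_dot * dh = 1.148 * 22.4 = 25.72 kW

25.72


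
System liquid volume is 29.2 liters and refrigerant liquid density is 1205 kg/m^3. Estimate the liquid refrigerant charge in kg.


Charge = V * rho / 1000
Charge = 29.2 * 1205 / 1000
Charge = 35.19 kg

35.19


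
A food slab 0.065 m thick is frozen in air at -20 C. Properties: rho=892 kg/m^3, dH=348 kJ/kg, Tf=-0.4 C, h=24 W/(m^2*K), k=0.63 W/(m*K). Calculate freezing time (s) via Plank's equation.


dT = -0.4 - (-20) = 19.6 K
term1 = a/(2h) = 0.065/(2*24) = 0.001354166667
term2 = a^2/(8k) = 0.065^2/(8*0.63) = 0.0008382936508
t = rho*dH*1000/dT * (term1 + term2)
t = 892*348*1000/19.6 * (0.001354166667 + 0.0008382936508)
t = 34723 s

34723


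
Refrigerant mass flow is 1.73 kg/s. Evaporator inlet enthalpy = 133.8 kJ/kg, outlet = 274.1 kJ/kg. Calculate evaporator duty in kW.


dh = 274.1 - 133.8 = 140.3 kJ/kg
Q_evap = m_dot * dh = 1.73 * 140.3
Q_evap = 242.72 kW

242.72


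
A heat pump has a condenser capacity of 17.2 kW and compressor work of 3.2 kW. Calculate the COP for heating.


COP_hp = Q_cond / W
COP_hp = 17.2 / 3.2
COP_hp = 5.375

5.375


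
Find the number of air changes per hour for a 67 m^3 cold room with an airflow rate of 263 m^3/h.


ACH = flow / volume
ACH = 263 / 67
ACH = 3.925

3.925


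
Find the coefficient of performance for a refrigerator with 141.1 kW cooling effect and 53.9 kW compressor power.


COP = Q_evap / W
COP = 141.1 / 53.9
COP = 2.618

2.618


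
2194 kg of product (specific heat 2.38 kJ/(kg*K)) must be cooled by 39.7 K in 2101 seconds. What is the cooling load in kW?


Q = m * cp * dT / t
Q = 2194 * 2.38 * 39.7 / 2101
Q = 98.668 kW

98.668


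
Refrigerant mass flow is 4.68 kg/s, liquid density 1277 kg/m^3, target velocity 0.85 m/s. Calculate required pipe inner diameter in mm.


A = m_dot / (rho * v) = 4.68 / (1277 * 0.85) = 0.004311575844 m^2
d = sqrt(4*A/pi) * 1000
d = 74.1 mm

74.1


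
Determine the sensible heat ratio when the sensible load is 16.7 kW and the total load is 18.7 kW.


SHR = Q_sensible / Q_total
SHR = 16.7 / 18.7
SHR = 0.893

0.893


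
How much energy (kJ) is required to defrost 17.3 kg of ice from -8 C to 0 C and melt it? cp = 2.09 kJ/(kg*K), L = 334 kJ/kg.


Sensible heat = cp * dT = 2.09 * 8 = 16.72 kJ/kg
Total per kg = 16.72 + 334 = 350.72 kJ/kg
Q = m * total = 17.3 * 350.72
Q = 6067.5 kJ

6067.5


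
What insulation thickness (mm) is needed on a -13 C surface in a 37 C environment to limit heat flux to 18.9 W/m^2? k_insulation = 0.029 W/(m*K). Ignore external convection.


dT = 37 - (-13) = 50 K
thickness = k * dT / q_max * 1000
thickness = 0.029 * 50 / 18.9 * 1000
thickness = 76.7 mm

76.7


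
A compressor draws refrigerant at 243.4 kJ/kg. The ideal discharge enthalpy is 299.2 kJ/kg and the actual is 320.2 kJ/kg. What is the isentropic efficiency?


dh_ideal = 299.2 - 243.4 = 55.8 kJ/kg
dh_actual = 320.2 - 243.4 = 76.8 kJ/kg
eta_s = dh_ideal / dh_actual = 55.8 / 76.8
eta_s = 0.7266

0.7266


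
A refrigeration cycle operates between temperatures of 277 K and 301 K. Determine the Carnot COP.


dT = 301 - 277 = 24 K
COP_carnot = T_cold / dT = 277 / 24
COP_carnot = 11.542

11.542


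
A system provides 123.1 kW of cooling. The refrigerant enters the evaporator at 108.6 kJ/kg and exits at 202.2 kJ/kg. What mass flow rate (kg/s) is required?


dh = 202.2 - 108.6 = 93.6 kJ/kg
m_dot = Q / dh = 123.1 / 93.6 = 1.3152 kg/s

1.3152


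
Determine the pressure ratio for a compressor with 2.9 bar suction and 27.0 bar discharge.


PR = P_high / P_low
PR = 27.0 / 2.9
PR = 9.31

9.31


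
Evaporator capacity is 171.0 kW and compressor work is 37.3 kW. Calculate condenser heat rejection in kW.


Q_cond = Q_evap + W
Q_cond = 171.0 + 37.3
Q_cond = 208.3 kW

208.3


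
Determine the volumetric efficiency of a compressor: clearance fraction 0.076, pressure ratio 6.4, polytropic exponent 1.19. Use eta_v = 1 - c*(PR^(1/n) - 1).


PR^(1/n) = 6.4^(1/1.19) = 4.75841333
eta_v = 1 - 0.076 * (4.75841333 - 1)
eta_v = 0.7144

0.7144


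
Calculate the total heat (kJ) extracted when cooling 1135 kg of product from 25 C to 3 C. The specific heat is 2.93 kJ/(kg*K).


dT = 25 - (3) = 22 K
Q = m * cp * dT = 1135 * 2.93 * 22
Q = 73162 kJ

73162
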